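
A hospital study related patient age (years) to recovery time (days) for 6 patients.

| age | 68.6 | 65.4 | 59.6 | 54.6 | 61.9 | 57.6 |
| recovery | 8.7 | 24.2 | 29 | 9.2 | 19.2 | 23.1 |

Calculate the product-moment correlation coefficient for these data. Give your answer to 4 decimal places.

-0.0949

n = 6, Σx = 367.7, Σy = 113.4, Σx² = 22665.81, Σy² = 2489.22, Σxy = 6929.26
nΣxy − ΣxΣy = 41575.56 − 41697.18 = -121.62
nΣx² − (Σx)² = 135994.86 − 135203.29 = 791.57; nΣy² − (Σy)² = 14935.32 − 12859.56 = 2075.76
r = -121.62 / √(791.57 × 2075.76) = -121.62 / 1281.8383 ≈ -0.0949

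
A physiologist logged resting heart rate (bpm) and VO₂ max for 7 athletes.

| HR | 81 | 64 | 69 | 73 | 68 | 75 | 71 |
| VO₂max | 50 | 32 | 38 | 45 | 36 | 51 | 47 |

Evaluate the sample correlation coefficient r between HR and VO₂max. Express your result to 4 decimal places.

n = 7, Σx = 501, Σy = 299, Σx² = 36037, Σy² = 13099, Σxy = 21615
nΣxy − ΣxΣy = 151305 − 149799 = 1506
nΣx² − (Σx)² = 252259 − 251001 = 1258; nΣy² − (Σy)² = 91693 − 89401 = 2292
r = 1506 / √(1258 × 2292) = 1506 / 1698.0389 ≈ 0.8869

0.8869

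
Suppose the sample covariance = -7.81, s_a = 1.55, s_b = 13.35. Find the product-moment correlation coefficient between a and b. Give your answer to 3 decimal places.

r = Cov(a,b) / (s_a · s_b) = -7.81 / (1.55 × 13.35)
  = -7.81 / 20.6925 ≈ -0.377

-0.377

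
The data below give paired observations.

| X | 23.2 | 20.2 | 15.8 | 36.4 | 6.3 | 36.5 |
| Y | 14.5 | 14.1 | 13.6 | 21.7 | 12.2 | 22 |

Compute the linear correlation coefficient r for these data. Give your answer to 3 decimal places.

n = 6, ΣX = 138.4, ΣY = 98.1, ΣX² = 3892.82, ΣY² = 1697.75, ΣXY = 2505.84
nΣXY − ΣXΣY = 15035.04 − 13577.04 = 1458
nΣX² − (ΣX)² = 23356.92 − 19154.56 = 4202.36; nΣY² − (ΣY)² = 10186.5 − 9623.61 = 562.89
r = 1458 / √(4202.36 × 562.89) = 1458 / 1538.0073 ≈ 0.948

0.948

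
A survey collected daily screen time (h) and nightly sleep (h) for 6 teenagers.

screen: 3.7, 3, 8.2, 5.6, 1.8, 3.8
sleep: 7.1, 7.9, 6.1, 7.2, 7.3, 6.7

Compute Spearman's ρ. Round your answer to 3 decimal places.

Rank screen: 3, 2, 6, 5, 1, 4
Rank sleep: 3, 6, 1, 4, 5, 2
d = rank(screen) − rank(sleep): 0, -4, 5, 1, -4, 2; Σd² = 62
ρ = 1 − 6Σd² / [n(n²−1)] = 1 − 6×62 / (6×35) = 1 − 372/210 ≈ -0.771

-0.771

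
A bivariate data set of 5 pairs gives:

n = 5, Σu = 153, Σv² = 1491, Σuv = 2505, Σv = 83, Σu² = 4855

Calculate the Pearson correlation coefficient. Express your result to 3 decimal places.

-0.249

r = (nΣuv − ΣuΣv) / √[(nΣu² − (Σu)²)(nΣv² − (Σv)²)]
Numerator: 5×2505 − 153×83 = -174
Denominator: √[(24275 − 23409)(7455 − 6889)] = √[866 × 566] = 700.1114
r = -174 / 700.1114 ≈ -0.249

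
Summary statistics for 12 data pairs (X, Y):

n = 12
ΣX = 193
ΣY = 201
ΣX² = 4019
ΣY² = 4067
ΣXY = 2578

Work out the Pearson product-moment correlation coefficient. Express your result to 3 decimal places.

r = (nΣXY − ΣXΣY) / √[(nΣX² − (ΣX)²)(nΣY² − (ΣY)²)]
Numerator: 12×2578 − 193×201 = -7857
Denominator: √[(48228 − 37249)(48804 − 40401)] = √[10979 × 8403] = 9605.0267
r = -7857 / 9605.0267 ≈ -0.818

-0.818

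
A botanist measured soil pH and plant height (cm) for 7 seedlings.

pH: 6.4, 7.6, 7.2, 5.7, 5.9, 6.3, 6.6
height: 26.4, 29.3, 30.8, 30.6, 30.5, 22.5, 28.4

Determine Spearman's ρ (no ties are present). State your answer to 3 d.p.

Rank pH: 4, 7, 6, 1, 2, 3, 5
Rank height: 2, 4, 7, 6, 5, 1, 3
d = rank(pH) − rank(height): 2, 3, -1, -5, -3, 2, 2; Σd² = 56
ρ = 1 − 6Σd² / [n(n²−1)] = 1 − 6×56 / (7×48) = 1 − 336/336 ≈ 0.000

0.000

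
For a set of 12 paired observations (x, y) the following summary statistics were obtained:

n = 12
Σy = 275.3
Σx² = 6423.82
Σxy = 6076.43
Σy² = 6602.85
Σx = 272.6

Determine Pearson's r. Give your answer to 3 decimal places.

-0.689

r = (nΣxy − ΣxΣy) / √[(nΣx² − (Σx)²)(nΣy² − (Σy)²)]
Numerator: 12×6076.43 − 272.6×275.3 = -2129.62
Denominator: √[(77085.84 − 74310.76)(79234.2 − 75790.09)] = √[2775.08 × 3444.11] = 3091.5499
r = -2129.62 / 3091.5499 ≈ -0.689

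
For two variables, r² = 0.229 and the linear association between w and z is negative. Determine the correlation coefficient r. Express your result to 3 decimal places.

-0.479

|r| = √0.229 = 0.479
The association is negative, so r = −0.479.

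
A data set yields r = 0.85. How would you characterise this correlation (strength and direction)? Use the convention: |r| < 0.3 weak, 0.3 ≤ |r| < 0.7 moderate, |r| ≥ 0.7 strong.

strong positive

r = 0.85 > 0 so the relationship is positive.
|r| = 0.85, which falls in the strong range.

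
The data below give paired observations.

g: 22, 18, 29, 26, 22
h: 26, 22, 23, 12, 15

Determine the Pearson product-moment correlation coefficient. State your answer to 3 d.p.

-0.164

n = 5, Σg = 117, Σh = 98, Σg² = 2809, Σh² = 2058, Σgh = 2277
nΣgh − ΣgΣh = 11385 − 11466 = -81
nΣg² − (Σg)² = 14045 − 13689 = 356; nΣh² − (Σh)² = 10290 − 9604 = 686
r = -81 / √(356 × 686) = -81 / 494.1822 ≈ -0.164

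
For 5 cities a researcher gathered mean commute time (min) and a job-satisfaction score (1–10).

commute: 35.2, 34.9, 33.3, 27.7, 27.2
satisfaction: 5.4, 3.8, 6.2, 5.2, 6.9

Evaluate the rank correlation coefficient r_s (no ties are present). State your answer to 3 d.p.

-0.500

Rank commute: 5, 4, 3, 2, 1
Rank satisfaction: 3, 1, 4, 2, 5
d = rank(commute) − rank(satisfaction): 2, 3, -1, 0, -4; Σd² = 30
ρ = 1 − 6Σd² / [n(n²−1)] = 1 − 6×30 / (5×24) = 1 − 180/120 ≈ -0.500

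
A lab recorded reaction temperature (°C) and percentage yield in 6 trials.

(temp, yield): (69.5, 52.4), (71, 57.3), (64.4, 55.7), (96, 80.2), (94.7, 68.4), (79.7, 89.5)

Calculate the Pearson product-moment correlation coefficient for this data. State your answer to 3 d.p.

0.640

n = 6, Σx = 475.3, Σy = 403.5, Σx² = 38554.79, Σy² = 28252.39, Σxy = 32607.01
nΣxy − ΣxΣy = 195642.06 − 191783.55 = 3858.51
nΣx² − (Σx)² = 231328.74 − 225910.09 = 5418.65; nΣy² − (Σy)² = 169514.34 − 162812.25 = 6702.09
r = 3858.51 / √(5418.65 × 6702.09) = 3858.51 / 6026.2990 ≈ 0.640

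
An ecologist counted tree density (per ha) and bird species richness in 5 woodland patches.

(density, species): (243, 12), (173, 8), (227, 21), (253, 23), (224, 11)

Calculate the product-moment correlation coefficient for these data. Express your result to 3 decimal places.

0.675

n = 5, Σx = 1120, Σy = 75, Σx² = 254692, Σy² = 1299, Σxy = 17350
nΣxy − ΣxΣy = 86750 − 84000 = 2750
nΣx² − (Σx)² = 1273460 − 1254400 = 19060; nΣy² − (Σy)² = 6495 − 5625 = 870
r = 2750 / √(19060 × 870) = 2750 / 4072.1248 ≈ 0.675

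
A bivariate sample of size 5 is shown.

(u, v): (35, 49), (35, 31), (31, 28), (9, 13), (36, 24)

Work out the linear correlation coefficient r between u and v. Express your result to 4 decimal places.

n = 5, Σu = 146, Σv = 145, Σu² = 4788, Σv² = 4891, Σuv = 4649
nΣuv − ΣuΣv = 23245 − 21170 = 2075
nΣu² − (Σu)² = 23940 − 21316 = 2624; nΣv² − (Σv)² = 24455 − 21025 = 3430
r = 2075 / √(2624 × 3430) = 2075 / 3000.0533 ≈ 0.6917

0.6917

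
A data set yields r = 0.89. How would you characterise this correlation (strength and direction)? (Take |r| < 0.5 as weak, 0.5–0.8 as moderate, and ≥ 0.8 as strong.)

r = 0.89 > 0 so the relationship is positive.
|r| = 0.89, which falls in the strong range.

strong positive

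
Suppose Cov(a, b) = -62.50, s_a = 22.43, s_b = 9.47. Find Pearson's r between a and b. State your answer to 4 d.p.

-0.2942

r = Cov(a,b) / (s_a · s_b) = -62.50 / (22.43 × 9.47)
  = -62.50 / 212.4121 ≈ -0.2942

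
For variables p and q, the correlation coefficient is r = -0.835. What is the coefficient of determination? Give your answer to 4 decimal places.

r² = (-0.835)² = 0.6972

0.6972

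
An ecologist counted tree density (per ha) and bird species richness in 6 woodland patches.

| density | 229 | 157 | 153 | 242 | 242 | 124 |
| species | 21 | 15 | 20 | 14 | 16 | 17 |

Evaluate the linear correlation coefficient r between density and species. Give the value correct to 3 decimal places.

n = 6, Σx = 1147, Σy = 103, Σx² = 233003, Σy² = 1807, Σxy = 19592
nΣxy − ΣxΣy = 117552 − 118141 = -589
nΣx² − (Σx)² = 1398018 − 1315609 = 82409; nΣy² − (Σy)² = 10842 − 10609 = 233
r = -589 / √(82409 × 233) = -589 / 4381.9285 ≈ -0.134

-0.134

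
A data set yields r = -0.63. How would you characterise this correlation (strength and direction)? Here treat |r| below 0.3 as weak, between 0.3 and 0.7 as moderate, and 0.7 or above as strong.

r = -0.63 < 0 so the relationship is negative.
|r| = 0.63, which falls in the moderate range.

moderate negative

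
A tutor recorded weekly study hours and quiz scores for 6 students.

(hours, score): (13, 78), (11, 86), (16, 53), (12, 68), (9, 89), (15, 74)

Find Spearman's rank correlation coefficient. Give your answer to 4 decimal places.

-0.8286

Rank hours: 4, 2, 6, 3, 1, 5
Rank score: 4, 5, 1, 2, 6, 3
d = rank(hours) − rank(score): 0, -3, 5, 1, -5, 2; Σd² = 64
ρ = 1 − 6Σd² / [n(n²−1)] = 1 − 6×64 / (6×35) = 1 − 384/210 ≈ -0.8286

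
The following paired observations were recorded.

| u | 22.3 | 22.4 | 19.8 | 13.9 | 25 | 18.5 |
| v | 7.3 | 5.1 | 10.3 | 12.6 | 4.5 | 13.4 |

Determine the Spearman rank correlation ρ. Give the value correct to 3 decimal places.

-0.943

Rank u: 4, 5, 3, 1, 6, 2
Rank v: 3, 2, 4, 5, 1, 6
d = rank(u) − rank(v): 1, 3, -1, -4, 5, -4; Σd² = 68
ρ = 1 − 6Σd² / [n(n²−1)] = 1 − 6×68 / (6×35) = 1 − 408/210 ≈ -0.943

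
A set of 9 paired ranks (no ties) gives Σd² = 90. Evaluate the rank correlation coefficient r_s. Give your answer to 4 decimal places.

0.2500

ρ = 1 − 6Σd² / [n(n²−1)] = 1 − 6×90 / (9×80)
  = 1 − 540/720 = 1 − 0.75000 ≈ 0.2500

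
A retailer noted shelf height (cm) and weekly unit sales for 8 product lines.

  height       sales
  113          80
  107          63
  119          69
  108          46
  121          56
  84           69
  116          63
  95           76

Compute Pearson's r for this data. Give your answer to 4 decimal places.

-0.2599

n = 8, Σx = 863, Σy = 522, Σx² = 94221, Σy² = 34888, Σxy = 56060
nΣxy − ΣxΣy = 448480 − 450486 = -2006
nΣx² − (Σx)² = 753768 − 744769 = 8999; nΣy² − (Σy)² = 279104 − 272484 = 6620
r = -2006 / √(8999 × 6620) = -2006 / 7718.3794 ≈ -0.2599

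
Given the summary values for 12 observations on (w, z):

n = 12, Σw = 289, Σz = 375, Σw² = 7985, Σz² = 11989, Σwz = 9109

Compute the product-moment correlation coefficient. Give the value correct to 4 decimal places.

0.1477

r = (nΣwz − ΣwΣz) / √[(nΣw² − (Σw)²)(nΣz² − (Σz)²)]
Numerator: 12×9109 − 289×375 = 933
Denominator: √[(95820 − 83521)(143868 − 140625)] = √[12299 × 3243] = 6315.5092
r = 933 / 6315.5092 ≈ 0.1477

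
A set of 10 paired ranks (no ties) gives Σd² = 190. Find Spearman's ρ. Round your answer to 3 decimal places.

ρ = 1 − 6Σd² / [n(n²−1)] = 1 − 6×190 / (10×99)
  = 1 − 1140/990 = 1 − 1.1515 ≈ -0.152

-0.152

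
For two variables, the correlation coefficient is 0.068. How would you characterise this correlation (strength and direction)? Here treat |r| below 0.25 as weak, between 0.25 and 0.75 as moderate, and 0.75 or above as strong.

r = 0.068 > 0 so the relationship is positive.
|r| = 0.068, which falls in the weak range.

weak positive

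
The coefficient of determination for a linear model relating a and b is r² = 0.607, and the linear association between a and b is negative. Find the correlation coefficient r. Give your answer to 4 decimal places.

|r| = √0.607 = 0.7791
The association is negative, so r = −0.7791.

-0.7791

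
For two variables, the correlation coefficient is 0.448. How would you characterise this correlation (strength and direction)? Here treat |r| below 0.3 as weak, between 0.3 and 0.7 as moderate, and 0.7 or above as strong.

moderate positive

r = 0.448 > 0 so the relationship is positive.
|r| = 0.448, which falls in the moderate range.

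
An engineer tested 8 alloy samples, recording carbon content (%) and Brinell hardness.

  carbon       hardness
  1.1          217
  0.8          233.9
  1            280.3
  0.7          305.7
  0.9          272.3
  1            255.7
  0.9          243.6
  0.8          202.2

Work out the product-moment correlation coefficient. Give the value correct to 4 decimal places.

-0.2469

n = 8, Σx = 7.2, Σy = 2010.7, Σx² = 6.6, Σy² = 513574.37, Σxy = 1801.88
nΣxy − ΣxΣy = 14415.04 − 14477.04 = -62
nΣx² − (Σx)² = 52.8 − 51.84 = 0.96; nΣy² − (Σy)² = 4108594.96 − 4042914.49 = 65680.47
r = -62 / √(0.96 × 65680.47) = -62 / 251.1041 ≈ -0.2469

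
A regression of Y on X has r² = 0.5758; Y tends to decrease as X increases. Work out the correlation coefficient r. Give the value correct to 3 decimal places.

|r| = √0.5758 = 0.759
The association is negative, so r = −0.759.

-0.759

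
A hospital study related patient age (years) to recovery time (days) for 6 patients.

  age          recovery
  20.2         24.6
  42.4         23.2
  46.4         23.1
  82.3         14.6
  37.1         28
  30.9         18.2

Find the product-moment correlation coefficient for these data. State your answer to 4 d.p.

n = 6, Σx = 259.3, Σy = 131.7, Σx² = 13463.27, Σy² = 3005.41, Σxy = 5355.2
nΣxy − ΣxΣy = 32131.2 − 34149.81 = -2018.61
nΣx² − (Σx)² = 80779.62 − 67236.49 = 13543.13; nΣy² − (Σy)² = 18032.46 − 17344.89 = 687.57
r = -2018.61 / √(13543.13 × 687.57) = -2018.61 / 3051.5324 ≈ -0.6615

-0.6615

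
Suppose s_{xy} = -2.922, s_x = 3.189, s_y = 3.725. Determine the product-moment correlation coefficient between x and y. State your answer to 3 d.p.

-0.246

r = Cov(x,y) / (s_x · s_y) = -2.922 / (3.189 × 3.725)
  = -2.922 / 11.8790 ≈ -0.246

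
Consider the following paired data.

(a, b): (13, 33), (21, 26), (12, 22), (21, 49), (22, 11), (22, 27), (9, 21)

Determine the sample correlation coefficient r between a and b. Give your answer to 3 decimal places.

0.134

n = 7, Σa = 120, Σb = 189, Σa² = 2244, Σb² = 5941, Σab = 3293
nΣab − ΣaΣb = 23051 − 22680 = 371
nΣa² − (Σa)² = 15708 − 14400 = 1308; nΣb² − (Σb)² = 41587 − 35721 = 5866
r = 371 / √(1308 × 5866) = 371 / 2769.9690 ≈ 0.134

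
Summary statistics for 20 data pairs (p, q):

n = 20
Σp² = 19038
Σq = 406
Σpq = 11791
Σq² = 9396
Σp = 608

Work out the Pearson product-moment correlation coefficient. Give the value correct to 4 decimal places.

-0.6891

r = (nΣpq − ΣpΣq) / √[(nΣp² − (Σp)²)(nΣq² − (Σq)²)]
Numerator: 20×11791 − 608×406 = -11028
Denominator: √[(380760 − 369664)(187920 − 164836)] = √[11096 × 23084] = 16004.3764
r = -11028 / 16004.3764 ≈ -0.6891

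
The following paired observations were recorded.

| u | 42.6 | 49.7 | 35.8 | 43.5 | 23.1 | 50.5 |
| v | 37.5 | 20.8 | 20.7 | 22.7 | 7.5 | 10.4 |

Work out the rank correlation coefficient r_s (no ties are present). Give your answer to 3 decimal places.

Rank u: 3, 5, 2, 4, 1, 6
Rank v: 6, 4, 3, 5, 1, 2
d = rank(u) − rank(v): -3, 1, -1, -1, 0, 4; Σd² = 28
ρ = 1 − 6Σd² / [n(n²−1)] = 1 − 6×28 / (6×35) = 1 − 168/210 ≈ 0.200

0.200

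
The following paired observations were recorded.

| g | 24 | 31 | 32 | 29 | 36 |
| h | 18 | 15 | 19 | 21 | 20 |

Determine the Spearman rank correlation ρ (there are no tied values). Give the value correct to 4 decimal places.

Rank g: 1, 3, 4, 2, 5
Rank h: 2, 1, 3, 5, 4
d = rank(g) − rank(h): -1, 2, 1, -3, 1; Σd² = 16
ρ = 1 − 6Σd² / [n(n²−1)] = 1 − 6×16 / (5×24) = 1 − 96/120 ≈ 0.2000

0.2000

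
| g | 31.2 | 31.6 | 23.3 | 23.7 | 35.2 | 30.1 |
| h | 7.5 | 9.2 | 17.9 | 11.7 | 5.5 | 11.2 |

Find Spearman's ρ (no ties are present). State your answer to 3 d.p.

-0.943

Rank g: 4, 5, 1, 2, 6, 3
Rank h: 2, 3, 6, 5, 1, 4
d = rank(g) − rank(h): 2, 2, -5, -3, 5, -1; Σd² = 68
ρ = 1 − 6Σd² / [n(n²−1)] = 1 − 6×68 / (6×35) = 1 − 408/210 ≈ -0.943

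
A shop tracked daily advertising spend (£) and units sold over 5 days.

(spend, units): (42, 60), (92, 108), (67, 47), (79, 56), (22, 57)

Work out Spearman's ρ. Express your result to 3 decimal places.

0.200

Rank spend: 2, 5, 3, 4, 1
Rank units: 4, 5, 1, 2, 3
d = rank(spend) − rank(units): -2, 0, 2, 2, -2; Σd² = 16
ρ = 1 − 6Σd² / [n(n²−1)] = 1 − 6×16 / (5×24) = 1 − 96/120 ≈ 0.200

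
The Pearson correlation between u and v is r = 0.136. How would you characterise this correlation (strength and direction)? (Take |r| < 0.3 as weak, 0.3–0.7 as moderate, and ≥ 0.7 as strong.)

weak positive

r = 0.136 > 0 so the relationship is positive.
|r| = 0.136, which falls in the weak range.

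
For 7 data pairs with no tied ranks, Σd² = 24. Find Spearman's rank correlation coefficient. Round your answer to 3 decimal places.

ρ = 1 − 6Σd² / [n(n²−1)] = 1 − 6×24 / (7×48)
  = 1 − 144/336 = 1 − 0.4286 ≈ 0.571

0.571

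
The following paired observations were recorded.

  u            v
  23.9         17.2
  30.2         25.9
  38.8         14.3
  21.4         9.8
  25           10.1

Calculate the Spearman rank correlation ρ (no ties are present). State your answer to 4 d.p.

Rank u: 2, 4, 5, 1, 3
Rank v: 4, 5, 3, 1, 2
d = rank(u) − rank(v): -2, -1, 2, 0, 1; Σd² = 10
ρ = 1 − 6Σd² / [n(n²−1)] = 1 − 6×10 / (5×24) = 1 − 60/120 ≈ 0.5000

0.5000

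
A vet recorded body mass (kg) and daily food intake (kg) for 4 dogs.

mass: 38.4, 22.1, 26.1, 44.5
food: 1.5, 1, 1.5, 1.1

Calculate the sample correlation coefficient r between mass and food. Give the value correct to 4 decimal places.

0.0785

n = 4, Σx = 131.1, Σy = 5.1, Σx² = 4624.43, Σy² = 6.71, Σxy = 167.8
nΣxy − ΣxΣy = 671.2 − 668.61 = 2.59
nΣx² − (Σx)² = 18497.72 − 17187.21 = 1310.51; nΣy² − (Σy)² = 26.84 − 26.01 = 0.83
r = 2.59 / √(1310.51 × 0.83) = 2.59 / 32.9807 ≈ 0.0785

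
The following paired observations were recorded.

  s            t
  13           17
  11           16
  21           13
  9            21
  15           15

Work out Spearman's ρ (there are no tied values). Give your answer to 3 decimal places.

-0.900

Rank s: 3, 2, 5, 1, 4
Rank t: 4, 3, 1, 5, 2
d = rank(s) − rank(t): -1, -1, 4, -4, 2; Σd² = 38
ρ = 1 − 6Σd² / [n(n²−1)] = 1 − 6×38 / (5×24) = 1 − 228/120 ≈ -0.900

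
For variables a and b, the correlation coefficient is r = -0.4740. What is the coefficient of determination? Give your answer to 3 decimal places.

0.225

r² = (-0.4740)² = 0.225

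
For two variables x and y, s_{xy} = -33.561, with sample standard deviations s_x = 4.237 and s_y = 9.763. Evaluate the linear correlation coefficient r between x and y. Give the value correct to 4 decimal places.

r = Cov(x,y) / (s_x · s_y) = -33.561 / (4.237 × 9.763)
  = -33.561 / 41.3658 ≈ -0.8113

-0.8113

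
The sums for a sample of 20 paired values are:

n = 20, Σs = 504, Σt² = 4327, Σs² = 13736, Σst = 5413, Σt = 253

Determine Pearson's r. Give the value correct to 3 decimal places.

-0.891

r = (nΣst − ΣsΣt) / √[(nΣs² − (Σs)²)(nΣt² − (Σt)²)]
Numerator: 20×5413 − 504×253 = -19252
Denominator: √[(274720 − 254016)(86540 − 64009)] = √[20704 × 22531] = 21598.1903
r = -19252 / 21598.1903 ≈ -0.891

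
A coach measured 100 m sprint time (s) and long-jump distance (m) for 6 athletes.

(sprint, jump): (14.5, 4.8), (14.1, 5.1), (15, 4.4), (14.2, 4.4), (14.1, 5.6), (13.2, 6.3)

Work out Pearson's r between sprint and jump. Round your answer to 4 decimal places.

-0.8649

n = 6, Σx = 85.1, Σy = 30.6, Σx² = 1208.75, Σy² = 158.82, Σxy = 432.11
nΣxy − ΣxΣy = 2592.66 − 2604.06 = -11.4
nΣx² − (Σx)² = 7252.5 − 7242.01 = 10.49; nΣy² − (Σy)² = 952.92 − 936.36 = 16.56
r = -11.4 / √(10.49 × 16.56) = -11.4 / 13.1801 ≈ -0.8649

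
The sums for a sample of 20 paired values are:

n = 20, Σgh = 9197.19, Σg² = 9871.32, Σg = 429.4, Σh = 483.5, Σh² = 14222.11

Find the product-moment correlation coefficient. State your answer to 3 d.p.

r = (nΣgh − ΣgΣh) / √[(nΣg² − (Σg)²)(nΣh² − (Σh)²)]
Numerator: 20×9197.19 − 429.4×483.5 = -23671.1
Denominator: √[(197426.4 − 184384.36)(284442.2 − 233772.25)] = √[13042.04 × 50669.95] = 25706.7990
r = -23671.1 / 25706.7990 ≈ -0.921

-0.921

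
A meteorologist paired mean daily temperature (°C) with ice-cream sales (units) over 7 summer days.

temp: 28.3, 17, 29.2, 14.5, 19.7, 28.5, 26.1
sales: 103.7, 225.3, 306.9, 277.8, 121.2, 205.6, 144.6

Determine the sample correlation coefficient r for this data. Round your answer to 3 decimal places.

n = 7, Σx = 163.3, Σy = 1385.1, Σx² = 4034.33, Σy² = 310744.19, Σxy = 31775.69
nΣxy − ΣxΣy = 222429.83 − 226186.83 = -3757
nΣx² − (Σx)² = 28240.31 − 26666.89 = 1573.42; nΣy² − (Σy)² = 2175209.33 − 1918502.01 = 256707.32
r = -3757 / √(1573.42 × 256707.32) = -3757 / 20097.4733 ≈ -0.187

-0.187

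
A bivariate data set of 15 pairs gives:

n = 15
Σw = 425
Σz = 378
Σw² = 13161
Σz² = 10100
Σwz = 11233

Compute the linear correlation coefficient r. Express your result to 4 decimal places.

r = (nΣwz − ΣwΣz) / √[(nΣw² − (Σw)²)(nΣz² − (Σz)²)]
Numerator: 15×11233 − 425×378 = 7845
Denominator: √[(197415 − 180625)(151500 − 142884)] = √[16790 × 8616] = 12027.5783
r = 7845 / 12027.5783 ≈ 0.6523

0.6523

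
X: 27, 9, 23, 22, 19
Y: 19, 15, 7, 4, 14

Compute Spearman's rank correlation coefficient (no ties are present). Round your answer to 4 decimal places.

Rank X: 5, 1, 4, 3, 2
Rank Y: 5, 4, 2, 1, 3
d = rank(X) − rank(Y): 0, -3, 2, 2, -1; Σd² = 18
ρ = 1 − 6Σd² / [n(n²−1)] = 1 − 6×18 / (5×24) = 1 − 108/120 ≈ 0.1000

0.1000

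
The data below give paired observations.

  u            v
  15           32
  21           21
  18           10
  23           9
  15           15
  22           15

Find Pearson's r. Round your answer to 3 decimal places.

n = 6, Σu = 114, Σv = 102, Σu² = 2228, Σv² = 2096, Σuv = 1863
nΣuv − ΣuΣv = 11178 − 11628 = -450
nΣu² − (Σu)² = 13368 − 12996 = 372; nΣv² − (Σv)² = 12576 − 10404 = 2172
r = -450 / √(372 × 2172) = -450 / 898.8793 ≈ -0.501

-0.501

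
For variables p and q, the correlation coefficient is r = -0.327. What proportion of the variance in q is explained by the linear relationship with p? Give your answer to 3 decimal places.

r² = (-0.327)² = 0.107

0.107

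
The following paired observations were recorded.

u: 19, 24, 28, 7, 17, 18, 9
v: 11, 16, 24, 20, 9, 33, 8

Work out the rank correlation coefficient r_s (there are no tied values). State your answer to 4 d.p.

Rank u: 5, 6, 7, 1, 3, 4, 2
Rank v: 3, 4, 6, 5, 2, 7, 1
d = rank(u) − rank(v): 2, 2, 1, -4, 1, -3, 1; Σd² = 36
ρ = 1 − 6Σd² / [n(n²−1)] = 1 − 6×36 / (7×48) = 1 − 216/336 ≈ 0.3571

0.3571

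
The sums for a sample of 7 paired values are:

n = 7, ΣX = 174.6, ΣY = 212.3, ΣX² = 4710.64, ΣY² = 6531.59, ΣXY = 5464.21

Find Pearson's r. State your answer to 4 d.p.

r = (nΣXY − ΣXΣY) / √[(nΣX² − (ΣX)²)(nΣY² − (ΣY)²)]
Numerator: 7×5464.21 − 174.6×212.3 = 1181.89
Denominator: √[(32974.48 − 30485.16)(45721.13 − 45071.29)] = √[2489.32 × 649.84] = 1271.8725
r = 1181.89 / 1271.8725 ≈ 0.9293

0.9293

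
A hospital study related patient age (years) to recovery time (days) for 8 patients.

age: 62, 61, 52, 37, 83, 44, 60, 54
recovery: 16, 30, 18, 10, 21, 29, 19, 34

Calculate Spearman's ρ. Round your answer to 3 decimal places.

Rank age: 7, 6, 3, 1, 8, 2, 5, 4
Rank recovery: 2, 7, 3, 1, 5, 6, 4, 8
d = rank(age) − rank(recovery): 5, -1, 0, 0, 3, -4, 1, -4; Σd² = 68
ρ = 1 − 6Σd² / [n(n²−1)] = 1 − 6×68 / (8×63) = 1 − 408/504 ≈ 0.190

0.190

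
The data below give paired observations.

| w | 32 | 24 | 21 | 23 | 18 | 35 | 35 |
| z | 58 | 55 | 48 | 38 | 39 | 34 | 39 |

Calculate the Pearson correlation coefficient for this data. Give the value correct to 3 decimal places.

-0.096

n = 7, Σw = 188, Σz = 311, Σw² = 5344, Σz² = 14335, Σwz = 8315
nΣwz − ΣwΣz = 58205 − 58468 = -263
nΣw² − (Σw)² = 37408 − 35344 = 2064; nΣz² − (Σz)² = 100345 − 96721 = 3624
r = -263 / √(2064 × 3624) = -263 / 2734.9472 ≈ -0.096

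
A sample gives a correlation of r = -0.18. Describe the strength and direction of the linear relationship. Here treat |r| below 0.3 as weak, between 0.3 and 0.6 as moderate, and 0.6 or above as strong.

r = -0.18 < 0 so the relationship is negative.
|r| = 0.18, which falls in the weak range.

weak negative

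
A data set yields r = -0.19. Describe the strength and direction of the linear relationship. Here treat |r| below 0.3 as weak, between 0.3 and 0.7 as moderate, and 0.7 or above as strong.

weak negative

r = -0.19 < 0 so the relationship is negative.
|r| = 0.19, which falls in the weak range.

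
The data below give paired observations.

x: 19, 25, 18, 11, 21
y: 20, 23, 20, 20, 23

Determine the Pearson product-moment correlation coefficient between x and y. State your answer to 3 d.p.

0.749

n = 5, Σx = 94, Σy = 106, Σx² = 1872, Σy² = 2258, Σxy = 2018
nΣxy − ΣxΣy = 10090 − 9964 = 126
nΣx² − (Σx)² = 9360 − 8836 = 524; nΣy² − (Σy)² = 11290 − 11236 = 54
r = 126 / √(524 × 54) = 126 / 168.2141 ≈ 0.749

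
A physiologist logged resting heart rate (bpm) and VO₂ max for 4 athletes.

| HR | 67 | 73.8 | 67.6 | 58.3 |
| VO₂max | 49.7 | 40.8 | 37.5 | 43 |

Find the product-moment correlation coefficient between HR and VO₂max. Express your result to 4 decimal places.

n = 4, Σx = 266.7, Σy = 171, Σx² = 17904.09, Σy² = 7389.98, Σxy = 11382.84
nΣxy − ΣxΣy = 45531.36 − 45605.7 = -74.34
nΣx² − (Σx)² = 71616.36 − 71128.89 = 487.47; nΣy² − (Σy)² = 29559.92 − 29241 = 318.92
r = -74.34 / √(487.47 × 318.92) = -74.34 / 394.2891 ≈ -0.1885

-0.1885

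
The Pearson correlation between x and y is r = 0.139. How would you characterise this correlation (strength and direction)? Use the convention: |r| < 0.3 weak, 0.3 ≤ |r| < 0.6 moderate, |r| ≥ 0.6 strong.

r = 0.139 > 0 so the relationship is positive.
|r| = 0.139, which falls in the weak range.

weak positive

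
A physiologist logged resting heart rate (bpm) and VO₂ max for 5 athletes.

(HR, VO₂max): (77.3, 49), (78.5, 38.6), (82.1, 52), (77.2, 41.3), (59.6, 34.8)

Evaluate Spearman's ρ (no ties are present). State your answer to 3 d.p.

0.700

Rank HR: 3, 4, 5, 2, 1
Rank VO₂max: 4, 2, 5, 3, 1
d = rank(HR) − rank(VO₂max): -1, 2, 0, -1, 0; Σd² = 6
ρ = 1 − 6Σd² / [n(n²−1)] = 1 − 6×6 / (5×24) = 1 − 36/120 ≈ 0.700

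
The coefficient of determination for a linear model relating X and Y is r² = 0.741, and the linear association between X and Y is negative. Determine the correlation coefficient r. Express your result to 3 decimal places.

-0.861

|r| = √0.741 = 0.861
The association is negative, so r = −0.861.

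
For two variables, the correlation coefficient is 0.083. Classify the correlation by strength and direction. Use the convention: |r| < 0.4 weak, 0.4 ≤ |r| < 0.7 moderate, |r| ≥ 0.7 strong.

weak positive

r = 0.083 > 0 so the relationship is positive.
|r| = 0.083, which falls in the weak range.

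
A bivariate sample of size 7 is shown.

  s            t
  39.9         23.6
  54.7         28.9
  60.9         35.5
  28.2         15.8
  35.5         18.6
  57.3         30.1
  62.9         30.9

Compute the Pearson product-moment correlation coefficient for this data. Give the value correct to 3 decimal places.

0.966

n = 7, Σs = 339.4, Σt = 183.4, Σs² = 17588.1, Σt² = 5108.84, Σst = 9458.62
nΣst − ΣsΣt = 66210.34 − 62245.96 = 3964.38
nΣs² − (Σs)² = 123116.7 − 115192.36 = 7924.34; nΣt² − (Σt)² = 35761.88 − 33635.56 = 2126.32
r = 3964.38 / √(7924.34 × 2126.32) = 3964.38 / 4104.8365 ≈ 0.966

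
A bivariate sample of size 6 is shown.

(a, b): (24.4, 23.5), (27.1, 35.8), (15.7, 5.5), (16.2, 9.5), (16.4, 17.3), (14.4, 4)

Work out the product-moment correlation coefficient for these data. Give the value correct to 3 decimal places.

0.940

n = 6, Σa = 114.2, Σb = 95.6, Σa² = 2315.02, Σb² = 2269.68, Σab = 2125.15
nΣab − ΣaΣb = 12750.9 − 10917.52 = 1833.38
nΣa² − (Σa)² = 13890.12 − 13041.64 = 848.48; nΣb² − (Σb)² = 13618.08 − 9139.36 = 4478.72
r = 1833.38 / √(848.48 × 4478.72) = 1833.38 / 1949.3856 ≈ 0.940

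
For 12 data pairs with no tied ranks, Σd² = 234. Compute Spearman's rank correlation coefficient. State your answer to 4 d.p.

0.1818

ρ = 1 − 6Σd² / [n(n²−1)] = 1 − 6×234 / (12×143)
  = 1 − 1404/1716 = 1 − 0.81818 ≈ 0.1818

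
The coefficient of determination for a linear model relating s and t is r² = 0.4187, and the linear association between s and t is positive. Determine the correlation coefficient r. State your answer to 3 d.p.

0.647

|r| = √0.4187 = 0.647
The association is positive, so r = 0.647.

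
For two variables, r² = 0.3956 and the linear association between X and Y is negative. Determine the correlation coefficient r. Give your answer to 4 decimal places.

|r| = √0.3956 = 0.6290
The association is negative, so r = −0.6290.

-0.6290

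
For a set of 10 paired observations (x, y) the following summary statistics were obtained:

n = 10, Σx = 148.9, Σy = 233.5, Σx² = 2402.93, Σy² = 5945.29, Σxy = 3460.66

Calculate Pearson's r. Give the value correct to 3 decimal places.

r = (nΣxy − ΣxΣy) / √[(nΣx² − (Σx)²)(nΣy² − (Σy)²)]
Numerator: 10×3460.66 − 148.9×233.5 = -161.55
Denominator: √[(24029.3 − 22171.21)(59452.9 − 54522.25)] = √[1858.09 × 4930.65] = 3026.8121
r = -161.55 / 3026.8121 ≈ -0.053

-0.053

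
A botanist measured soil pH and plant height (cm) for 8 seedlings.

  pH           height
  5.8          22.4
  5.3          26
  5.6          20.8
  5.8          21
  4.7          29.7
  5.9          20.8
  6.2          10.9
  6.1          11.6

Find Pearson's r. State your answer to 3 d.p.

n = 8, Σx = 45.4, Σy = 163.2, Σx² = 259.28, Σy² = 3619.5, Σxy = 906.65
nΣxy − ΣxΣy = 7253.2 − 7409.28 = -156.08
nΣx² − (Σx)² = 2074.24 − 2061.16 = 13.08; nΣy² − (Σy)² = 28956 − 26634.24 = 2321.76
r = -156.08 / √(13.08 × 2321.76) = -156.08 / 174.2659 ≈ -0.896

-0.896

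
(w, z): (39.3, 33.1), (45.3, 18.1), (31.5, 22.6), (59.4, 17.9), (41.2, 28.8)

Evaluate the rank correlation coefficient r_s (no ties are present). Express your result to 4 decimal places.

Rank w: 2, 4, 1, 5, 3
Rank z: 5, 2, 3, 1, 4
d = rank(w) − rank(z): -3, 2, -2, 4, -1; Σd² = 34
ρ = 1 − 6Σd² / [n(n²−1)] = 1 − 6×34 / (5×24) = 1 − 204/120 ≈ -0.7000

-0.7000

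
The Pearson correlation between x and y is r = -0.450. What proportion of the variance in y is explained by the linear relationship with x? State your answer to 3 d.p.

0.203

r² = (-0.450)² = 0.203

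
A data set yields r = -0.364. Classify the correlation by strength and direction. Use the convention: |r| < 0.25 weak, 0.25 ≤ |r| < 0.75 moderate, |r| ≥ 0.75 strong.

moderate negative

r = -0.364 < 0 so the relationship is negative.
|r| = 0.364, which falls in the moderate range.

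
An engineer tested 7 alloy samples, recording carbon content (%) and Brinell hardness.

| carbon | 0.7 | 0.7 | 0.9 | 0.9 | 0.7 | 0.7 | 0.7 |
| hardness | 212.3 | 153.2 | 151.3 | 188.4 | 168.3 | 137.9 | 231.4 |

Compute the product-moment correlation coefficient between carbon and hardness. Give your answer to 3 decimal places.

-0.152

n = 7, Σx = 5.3, Σy = 1242.8, Σx² = 4.07, Σy² = 227815.04, Σxy = 937.9
nΣxy − ΣxΣy = 6565.3 − 6586.84 = -21.54
nΣx² − (Σx)² = 28.49 − 28.09 = 0.4; nΣy² − (Σy)² = 1594705.28 − 1544551.84 = 50153.44
r = -21.54 / √(0.4 × 50153.44) = -21.54 / 141.6382 ≈ -0.152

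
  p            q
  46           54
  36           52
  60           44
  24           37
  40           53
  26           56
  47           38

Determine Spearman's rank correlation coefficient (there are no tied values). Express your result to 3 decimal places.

-0.071

Rank p: 5, 3, 7, 1, 4, 2, 6
Rank q: 6, 4, 3, 1, 5, 7, 2
d = rank(p) − rank(q): -1, -1, 4, 0, -1, -5, 4; Σd² = 60
ρ = 1 − 6Σd² / [n(n²−1)] = 1 − 6×60 / (7×48) = 1 − 360/336 ≈ -0.071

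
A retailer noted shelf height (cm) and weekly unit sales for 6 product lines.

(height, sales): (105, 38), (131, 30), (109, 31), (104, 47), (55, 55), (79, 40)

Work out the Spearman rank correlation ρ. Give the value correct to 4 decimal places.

-0.9429

Rank height: 4, 6, 5, 3, 1, 2
Rank sales: 3, 1, 2, 5, 6, 4
d = rank(height) − rank(sales): 1, 5, 3, -2, -5, -2; Σd² = 68
ρ = 1 − 6Σd² / [n(n²−1)] = 1 − 6×68 / (6×35) = 1 − 408/210 ≈ -0.9429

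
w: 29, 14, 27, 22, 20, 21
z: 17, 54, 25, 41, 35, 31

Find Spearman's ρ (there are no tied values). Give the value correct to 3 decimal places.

Rank w: 6, 1, 5, 4, 2, 3
Rank z: 1, 6, 2, 5, 4, 3
d = rank(w) − rank(z): 5, -5, 3, -1, -2, 0; Σd² = 64
ρ = 1 − 6Σd² / [n(n²−1)] = 1 − 6×64 / (6×35) = 1 − 384/210 ≈ -0.829

-0.829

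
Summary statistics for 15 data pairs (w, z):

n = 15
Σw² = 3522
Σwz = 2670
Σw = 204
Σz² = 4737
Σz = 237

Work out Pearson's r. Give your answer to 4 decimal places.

-0.6423

r = (nΣwz − ΣwΣz) / √[(nΣw² − (Σw)²)(nΣz² − (Σz)²)]
Numerator: 15×2670 − 204×237 = -8298
Denominator: √[(52830 − 41616)(71055 − 56169)] = √[11214 × 14886] = 12920.2014
r = -8298 / 12920.2014 ≈ -0.6423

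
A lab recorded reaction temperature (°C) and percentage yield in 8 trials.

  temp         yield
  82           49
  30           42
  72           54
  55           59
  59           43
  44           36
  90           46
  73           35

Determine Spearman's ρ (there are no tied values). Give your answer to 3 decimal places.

Rank temp: 7, 1, 5, 3, 4, 2, 8, 6
Rank yield: 6, 3, 7, 8, 4, 2, 5, 1
d = rank(temp) − rank(yield): 1, -2, -2, -5, 0, 0, 3, 5; Σd² = 68
ρ = 1 − 6Σd² / [n(n²−1)] = 1 − 6×68 / (8×63) = 1 − 408/504 ≈ 0.190

0.190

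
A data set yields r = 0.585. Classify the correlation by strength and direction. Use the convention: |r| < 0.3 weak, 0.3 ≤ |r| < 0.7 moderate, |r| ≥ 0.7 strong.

moderate positive

r = 0.585 > 0 so the relationship is positive.
|r| = 0.585, which falls in the moderate range.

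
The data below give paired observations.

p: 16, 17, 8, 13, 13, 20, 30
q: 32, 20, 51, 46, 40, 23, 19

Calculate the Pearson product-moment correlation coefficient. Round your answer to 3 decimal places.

-0.836

n = 7, Σp = 117, Σq = 231, Σp² = 2247, Σq² = 8631, Σpq = 3408
nΣpq − ΣpΣq = 23856 − 27027 = -3171
nΣp² − (Σp)² = 15729 − 13689 = 2040; nΣq² − (Σq)² = 60417 − 53361 = 7056
r = -3171 / √(2040 × 7056) = -3171 / 3793.9742 ≈ -0.836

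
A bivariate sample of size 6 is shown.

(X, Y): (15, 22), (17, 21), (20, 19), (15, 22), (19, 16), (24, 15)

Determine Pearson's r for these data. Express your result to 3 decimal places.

-0.898

n = 6, ΣX = 110, ΣY = 115, ΣX² = 2076, ΣY² = 2251, ΣXY = 2061
nΣXY − ΣXΣY = 12366 − 12650 = -284
nΣX² − (ΣX)² = 12456 − 12100 = 356; nΣY² − (ΣY)² = 13506 − 13225 = 281
r = -284 / √(356 × 281) = -284 / 316.2847 ≈ -0.898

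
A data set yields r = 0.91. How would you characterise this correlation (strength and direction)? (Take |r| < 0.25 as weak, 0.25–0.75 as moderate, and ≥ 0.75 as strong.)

r = 0.91 > 0 so the relationship is positive.
|r| = 0.91, which falls in the strong range.

strong positive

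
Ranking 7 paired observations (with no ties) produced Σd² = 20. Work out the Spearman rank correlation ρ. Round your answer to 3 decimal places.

ρ = 1 − 6Σd² / [n(n²−1)] = 1 − 6×20 / (7×48)
  = 1 − 120/336 = 1 − 0.3571 ≈ 0.643

0.643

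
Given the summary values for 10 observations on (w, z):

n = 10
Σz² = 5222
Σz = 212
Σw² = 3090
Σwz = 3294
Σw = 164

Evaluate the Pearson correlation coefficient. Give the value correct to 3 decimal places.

r = (nΣwz − ΣwΣz) / √[(nΣw² − (Σw)²)(nΣz² − (Σz)²)]
Numerator: 10×3294 − 164×212 = -1828
Denominator: √[(30900 − 26896)(52220 − 44944)] = √[4004 × 7276] = 5397.5091
r = -1828 / 5397.5091 ≈ -0.339

-0.339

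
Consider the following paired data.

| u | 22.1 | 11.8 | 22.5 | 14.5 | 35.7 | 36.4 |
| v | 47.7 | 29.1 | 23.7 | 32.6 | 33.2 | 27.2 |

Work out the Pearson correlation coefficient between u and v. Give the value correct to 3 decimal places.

n = 6, Σu = 143, Σv = 193.5, Σu² = 3943.6, Σv² = 6588.63, Σuv = 4578.82
nΣuv − ΣuΣv = 27472.92 − 27670.5 = -197.58
nΣu² − (Σu)² = 23661.6 − 20449 = 3212.6; nΣv² − (Σv)² = 39531.78 − 37442.25 = 2089.53
r = -197.58 / √(3212.6 × 2089.53) = -197.58 / 2590.9118 ≈ -0.076

-0.076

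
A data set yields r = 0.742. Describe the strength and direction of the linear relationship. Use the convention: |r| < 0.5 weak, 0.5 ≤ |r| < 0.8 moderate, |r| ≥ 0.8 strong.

moderate positive

r = 0.742 > 0 so the relationship is positive.
|r| = 0.742, which falls in the moderate range.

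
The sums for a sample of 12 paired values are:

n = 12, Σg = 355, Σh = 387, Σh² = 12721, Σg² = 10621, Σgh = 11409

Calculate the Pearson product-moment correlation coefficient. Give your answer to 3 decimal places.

-0.235

r = (nΣgh − ΣgΣh) / √[(nΣg² − (Σg)²)(nΣh² − (Σh)²)]
Numerator: 12×11409 − 355×387 = -477
Denominator: √[(127452 − 126025)(152652 − 149769)] = √[1427 × 2883] = 2028.3099
r = -477 / 2028.3099 ≈ -0.235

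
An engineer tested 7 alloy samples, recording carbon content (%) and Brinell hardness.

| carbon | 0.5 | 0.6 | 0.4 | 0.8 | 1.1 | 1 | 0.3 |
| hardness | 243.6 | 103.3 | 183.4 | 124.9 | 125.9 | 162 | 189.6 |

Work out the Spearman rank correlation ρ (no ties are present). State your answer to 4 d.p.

-0.5714

Rank carbon: 3, 4, 2, 5, 7, 6, 1
Rank hardness: 7, 1, 5, 2, 3, 4, 6
d = rank(carbon) − rank(hardness): -4, 3, -3, 3, 4, 2, -5; Σd² = 88
ρ = 1 − 6Σd² / [n(n²−1)] = 1 − 6×88 / (7×48) = 1 − 528/336 ≈ -0.5714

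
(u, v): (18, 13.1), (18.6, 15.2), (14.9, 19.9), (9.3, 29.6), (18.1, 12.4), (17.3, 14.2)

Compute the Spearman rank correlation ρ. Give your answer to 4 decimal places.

-0.6571

Rank u: 4, 6, 2, 1, 5, 3
Rank v: 2, 4, 5, 6, 1, 3
d = rank(u) − rank(v): 2, 2, -3, -5, 4, 0; Σd² = 58
ρ = 1 − 6Σd² / [n(n²−1)] = 1 − 6×58 / (6×35) = 1 − 348/210 ≈ -0.6571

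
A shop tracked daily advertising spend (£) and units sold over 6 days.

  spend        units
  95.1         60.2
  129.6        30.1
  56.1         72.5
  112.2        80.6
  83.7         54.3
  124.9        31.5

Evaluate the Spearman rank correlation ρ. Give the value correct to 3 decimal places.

-0.600

Rank spend: 3, 6, 1, 4, 2, 5
Rank units: 4, 1, 5, 6, 3, 2
d = rank(spend) − rank(units): -1, 5, -4, -2, -1, 3; Σd² = 56
ρ = 1 − 6Σd² / [n(n²−1)] = 1 − 6×56 / (6×35) = 1 − 336/210 ≈ -0.600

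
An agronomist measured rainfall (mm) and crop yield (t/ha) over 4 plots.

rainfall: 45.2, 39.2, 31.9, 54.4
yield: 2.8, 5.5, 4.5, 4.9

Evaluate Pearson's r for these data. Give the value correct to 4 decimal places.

-0.0930

n = 4, Σx = 170.7, Σy = 17.7, Σx² = 7556.65, Σy² = 82.35, Σxy = 752.27
nΣxy − ΣxΣy = 3009.08 − 3021.39 = -12.31
nΣx² − (Σx)² = 30226.6 − 29138.49 = 1088.11; nΣy² − (Σy)² = 329.4 − 313.29 = 16.11
r = -12.31 / √(1088.11 × 16.11) = -12.31 / 132.3988 ≈ -0.0930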